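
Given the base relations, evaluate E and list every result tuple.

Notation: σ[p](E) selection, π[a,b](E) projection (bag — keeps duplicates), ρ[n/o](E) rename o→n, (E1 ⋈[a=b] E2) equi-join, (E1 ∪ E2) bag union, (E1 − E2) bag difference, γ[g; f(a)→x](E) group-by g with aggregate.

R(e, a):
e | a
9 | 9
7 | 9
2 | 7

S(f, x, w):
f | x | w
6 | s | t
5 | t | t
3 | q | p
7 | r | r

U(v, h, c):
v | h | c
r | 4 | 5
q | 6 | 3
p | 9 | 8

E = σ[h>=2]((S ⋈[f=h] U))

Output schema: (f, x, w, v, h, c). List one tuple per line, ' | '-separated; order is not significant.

Subexpression sizes:
  S → 4
  U → 3
  (S ⋈[f=h] U) → 1
  σ[h>=2]((S ⋈[f=h] U)) → 1

== RESULT ==
f | x | w | v | h | c
6 | s | t | q | 6 | 3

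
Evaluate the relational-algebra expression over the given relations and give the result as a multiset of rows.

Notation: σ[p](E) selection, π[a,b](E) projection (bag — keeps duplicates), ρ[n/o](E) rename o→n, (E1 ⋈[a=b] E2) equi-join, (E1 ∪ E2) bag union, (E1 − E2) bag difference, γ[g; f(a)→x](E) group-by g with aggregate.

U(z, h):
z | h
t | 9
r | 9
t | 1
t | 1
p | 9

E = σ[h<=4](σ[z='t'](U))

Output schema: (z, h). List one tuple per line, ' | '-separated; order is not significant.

Row counts bottom-up:
  U → 5
  σ[z='t'](U) → 3
  σ[h<=4](σ[z='t'](U)) → 2

== RESULT ==
z | h
t | 1
t | 1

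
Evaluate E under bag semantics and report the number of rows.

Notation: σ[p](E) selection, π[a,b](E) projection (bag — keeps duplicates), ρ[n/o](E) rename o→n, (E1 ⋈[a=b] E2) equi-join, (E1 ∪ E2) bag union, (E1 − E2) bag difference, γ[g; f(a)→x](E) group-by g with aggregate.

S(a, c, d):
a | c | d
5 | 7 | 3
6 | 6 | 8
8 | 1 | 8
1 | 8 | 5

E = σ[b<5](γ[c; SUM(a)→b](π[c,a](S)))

Per-node cardinality:
  S → 4
  π[c,a](S) → 4
  γ[c; SUM(a)→b](π[c,a](S)) → 4
  σ[b<5](γ[c; SUM(a)→b](π[c,a](S))) → 1

|E| = 1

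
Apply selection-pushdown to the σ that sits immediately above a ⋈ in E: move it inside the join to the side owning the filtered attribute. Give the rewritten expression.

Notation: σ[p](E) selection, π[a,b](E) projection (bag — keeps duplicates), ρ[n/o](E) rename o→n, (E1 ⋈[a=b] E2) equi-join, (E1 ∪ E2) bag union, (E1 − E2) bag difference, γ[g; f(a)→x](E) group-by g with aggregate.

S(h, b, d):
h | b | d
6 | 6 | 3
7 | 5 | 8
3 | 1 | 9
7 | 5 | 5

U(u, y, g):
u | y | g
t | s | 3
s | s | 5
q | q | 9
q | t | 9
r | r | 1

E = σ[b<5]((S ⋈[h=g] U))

σ filters on b, owned by the left side.
E' = (σ[b<5](S) ⋈[h=g] U)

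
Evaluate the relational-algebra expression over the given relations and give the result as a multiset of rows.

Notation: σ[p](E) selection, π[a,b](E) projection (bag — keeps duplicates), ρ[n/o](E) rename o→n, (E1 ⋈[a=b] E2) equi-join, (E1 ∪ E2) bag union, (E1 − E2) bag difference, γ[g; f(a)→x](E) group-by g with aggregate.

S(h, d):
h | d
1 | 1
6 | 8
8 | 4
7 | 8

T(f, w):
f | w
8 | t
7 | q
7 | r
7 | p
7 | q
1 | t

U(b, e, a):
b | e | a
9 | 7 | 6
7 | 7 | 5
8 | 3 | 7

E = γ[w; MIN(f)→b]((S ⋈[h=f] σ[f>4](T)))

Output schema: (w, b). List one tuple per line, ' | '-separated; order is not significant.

Row counts bottom-up:
  S → 4
  T → 6
  σ[f>4](T) → 5
  (S ⋈[h=f] σ[f>4](T)) → 5
  γ[w; MIN(f)→b]((S ⋈[h=f] σ[f>4](T))) → 4

== RESULT ==
w | b
p | 7
q | 7
r | 7
t | 8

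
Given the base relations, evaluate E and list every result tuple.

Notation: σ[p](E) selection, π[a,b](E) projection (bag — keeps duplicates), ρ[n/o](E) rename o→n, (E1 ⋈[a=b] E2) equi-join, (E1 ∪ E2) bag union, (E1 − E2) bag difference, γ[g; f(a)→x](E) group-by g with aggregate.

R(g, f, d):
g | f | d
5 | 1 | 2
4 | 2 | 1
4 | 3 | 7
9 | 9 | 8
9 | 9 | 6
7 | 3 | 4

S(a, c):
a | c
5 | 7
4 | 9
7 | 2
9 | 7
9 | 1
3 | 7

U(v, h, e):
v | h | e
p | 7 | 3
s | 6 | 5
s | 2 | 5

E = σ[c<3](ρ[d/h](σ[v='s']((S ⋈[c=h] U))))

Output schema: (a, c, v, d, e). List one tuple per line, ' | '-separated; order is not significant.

Stepwise |·|:
  S → 6
  U → 3
  (S ⋈[c=h] U) → 4
  σ[v='s']((S ⋈[c=h] U)) → 1
  ρ[d/h](σ[v='s']((S ⋈[c=h] U))) → 1
  σ[c<3](ρ[d/h](σ[v='s']((S ⋈[c=h] U)))) → 1

== RESULT ==
a | c | v | d | e
7 | 2 | s | 2 | 5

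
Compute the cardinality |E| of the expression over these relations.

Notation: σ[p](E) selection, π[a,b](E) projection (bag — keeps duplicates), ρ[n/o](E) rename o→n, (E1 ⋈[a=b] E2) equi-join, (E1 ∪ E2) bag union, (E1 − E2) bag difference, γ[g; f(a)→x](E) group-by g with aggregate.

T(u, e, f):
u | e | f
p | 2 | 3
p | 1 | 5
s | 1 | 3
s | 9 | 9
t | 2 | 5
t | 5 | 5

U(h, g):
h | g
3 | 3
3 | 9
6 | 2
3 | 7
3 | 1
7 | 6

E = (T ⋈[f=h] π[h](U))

Stepwise |·|:
  T → 6
  U → 6
  π[h](U) → 6
  (T ⋈[f=h] π[h](U)) → 8

|E| = 8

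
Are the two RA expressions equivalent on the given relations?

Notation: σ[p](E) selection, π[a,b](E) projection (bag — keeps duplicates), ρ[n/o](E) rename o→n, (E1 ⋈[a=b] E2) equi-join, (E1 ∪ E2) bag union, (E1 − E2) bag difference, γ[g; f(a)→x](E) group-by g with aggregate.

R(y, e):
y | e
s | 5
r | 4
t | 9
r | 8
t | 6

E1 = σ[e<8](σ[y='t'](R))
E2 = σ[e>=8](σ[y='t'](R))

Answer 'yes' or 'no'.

E1 row counts bottom-up:
  R → 5
  σ[y='t'](R) → 2
  σ[e<8](σ[y='t'](R)) → 1
E2 row counts bottom-up:
  R → 5
  σ[y='t'](R) → 2
  σ[e>=8](σ[y='t'](R)) → 1

E1 result:
y | e
t | 6
E2 result:
y | e
t | 9
Witness: ('t', 9) appears 0× in E1 but 1× in E2.

no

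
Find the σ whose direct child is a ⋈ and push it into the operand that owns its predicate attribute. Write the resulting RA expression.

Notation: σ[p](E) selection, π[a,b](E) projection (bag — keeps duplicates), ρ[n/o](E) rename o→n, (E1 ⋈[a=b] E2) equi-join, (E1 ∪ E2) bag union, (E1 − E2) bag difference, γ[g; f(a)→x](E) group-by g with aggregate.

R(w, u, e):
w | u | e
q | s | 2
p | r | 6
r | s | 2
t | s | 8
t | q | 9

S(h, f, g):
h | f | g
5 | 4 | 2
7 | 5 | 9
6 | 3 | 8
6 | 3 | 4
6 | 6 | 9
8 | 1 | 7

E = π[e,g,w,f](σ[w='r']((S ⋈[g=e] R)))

σ filters on w, owned by the right side.
E' = π[e,g,w,f]((S ⋈[g=e] σ[w='r'](R)))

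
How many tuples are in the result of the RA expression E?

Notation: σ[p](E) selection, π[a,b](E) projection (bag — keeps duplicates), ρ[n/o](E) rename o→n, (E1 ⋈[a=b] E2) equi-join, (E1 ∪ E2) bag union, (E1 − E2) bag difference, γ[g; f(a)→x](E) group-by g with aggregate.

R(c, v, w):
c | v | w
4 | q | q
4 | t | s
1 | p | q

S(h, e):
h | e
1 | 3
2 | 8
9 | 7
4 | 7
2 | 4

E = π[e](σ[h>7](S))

Subexpression sizes:
  S → 5
  σ[h>7](S) → 1
  π[e](σ[h>7](S)) → 1

|E| = 1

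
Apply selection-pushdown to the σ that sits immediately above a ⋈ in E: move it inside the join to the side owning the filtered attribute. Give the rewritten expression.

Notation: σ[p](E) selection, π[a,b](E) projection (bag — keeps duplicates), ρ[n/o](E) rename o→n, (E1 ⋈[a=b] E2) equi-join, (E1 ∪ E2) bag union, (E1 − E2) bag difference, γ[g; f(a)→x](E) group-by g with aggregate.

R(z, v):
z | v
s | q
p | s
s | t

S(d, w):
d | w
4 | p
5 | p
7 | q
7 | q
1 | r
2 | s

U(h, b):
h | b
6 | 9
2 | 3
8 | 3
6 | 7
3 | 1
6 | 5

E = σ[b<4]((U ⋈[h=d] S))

σ filters on b, owned by the left side.
E' = (σ[b<4](U) ⋈[h=d] S)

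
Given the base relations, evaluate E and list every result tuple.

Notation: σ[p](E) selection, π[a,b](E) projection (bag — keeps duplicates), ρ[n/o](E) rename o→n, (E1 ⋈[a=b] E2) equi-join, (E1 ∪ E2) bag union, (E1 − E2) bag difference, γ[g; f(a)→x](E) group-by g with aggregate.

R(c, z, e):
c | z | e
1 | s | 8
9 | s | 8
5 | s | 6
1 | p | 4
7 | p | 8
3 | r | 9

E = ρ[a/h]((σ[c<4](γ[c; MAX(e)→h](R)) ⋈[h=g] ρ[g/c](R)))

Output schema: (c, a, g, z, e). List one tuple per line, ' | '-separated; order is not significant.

Per-node cardinality:
  R → 6
  γ[c; MAX(e)→h](R) → 5
  σ[c<4](γ[c; MAX(e)→h](R)) → 2
  R → 6
  ρ[g/c](R) → 6
  (σ[c<4](γ[c; MAX(e)→h](R)) ⋈[h=g] ρ[g/c](R)) → 1
  ρ[a/h]((σ[c<4](γ[c; MAX(e)→h](R)) ⋈[h=g] ρ[g/c](R))) → 1

== RESULT ==
c | a | g | z | e
3 | 9 | 9 | s | 8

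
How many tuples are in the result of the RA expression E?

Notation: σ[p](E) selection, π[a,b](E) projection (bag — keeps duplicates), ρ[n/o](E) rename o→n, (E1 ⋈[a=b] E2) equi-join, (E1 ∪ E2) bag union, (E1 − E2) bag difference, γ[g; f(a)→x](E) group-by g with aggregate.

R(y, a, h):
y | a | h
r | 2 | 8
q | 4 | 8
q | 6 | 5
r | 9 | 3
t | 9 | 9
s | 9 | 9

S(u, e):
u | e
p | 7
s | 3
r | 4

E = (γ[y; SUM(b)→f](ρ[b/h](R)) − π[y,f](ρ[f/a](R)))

Stepwise |·|:
  R → 6
  ρ[b/h](R) → 6
  γ[y; SUM(b)→f](ρ[b/h](R)) → 4
  R → 6
  ρ[f/a](R) → 6
  π[y,f](ρ[f/a](R)) → 6
  (γ[y; SUM(b)→f](ρ[b/h](R)) − π[y,f](ρ[f/a](R))) → 2

|E| = 2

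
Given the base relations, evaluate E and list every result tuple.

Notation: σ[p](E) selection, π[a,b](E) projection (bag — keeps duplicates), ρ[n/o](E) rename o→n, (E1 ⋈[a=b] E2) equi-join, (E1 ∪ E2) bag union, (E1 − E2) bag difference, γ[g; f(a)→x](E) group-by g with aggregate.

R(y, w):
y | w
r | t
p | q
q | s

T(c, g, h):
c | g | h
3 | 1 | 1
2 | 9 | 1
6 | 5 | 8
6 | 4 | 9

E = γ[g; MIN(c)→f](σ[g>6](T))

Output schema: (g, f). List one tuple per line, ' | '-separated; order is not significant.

Per-node cardinality:
  T → 4
  σ[g>6](T) → 1
  γ[g; MIN(c)→f](σ[g>6](T)) → 1

== RESULT ==
g | f
9 | 2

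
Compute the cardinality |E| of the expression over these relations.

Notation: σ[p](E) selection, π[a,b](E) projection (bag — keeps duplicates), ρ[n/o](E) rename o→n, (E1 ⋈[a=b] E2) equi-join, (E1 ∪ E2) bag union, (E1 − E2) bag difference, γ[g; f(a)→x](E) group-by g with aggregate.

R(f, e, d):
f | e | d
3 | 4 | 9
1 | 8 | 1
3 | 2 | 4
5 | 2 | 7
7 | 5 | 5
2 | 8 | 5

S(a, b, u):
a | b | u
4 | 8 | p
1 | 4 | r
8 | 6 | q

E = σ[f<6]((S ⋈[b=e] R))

Per-node cardinality:
  S → 3
  R → 6
  (S ⋈[b=e] R) → 3
  σ[f<6]((S ⋈[b=e] R)) → 3

|E| = 3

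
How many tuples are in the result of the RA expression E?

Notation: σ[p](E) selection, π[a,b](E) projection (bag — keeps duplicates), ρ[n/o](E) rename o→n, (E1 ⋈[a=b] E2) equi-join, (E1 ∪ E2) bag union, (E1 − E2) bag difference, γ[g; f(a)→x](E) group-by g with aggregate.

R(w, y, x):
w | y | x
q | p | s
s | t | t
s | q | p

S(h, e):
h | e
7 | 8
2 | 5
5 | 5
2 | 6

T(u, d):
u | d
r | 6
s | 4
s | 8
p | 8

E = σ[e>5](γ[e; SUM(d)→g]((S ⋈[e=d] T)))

Subexpression sizes:
  S → 4
  T → 4
  (S ⋈[e=d] T) → 3
  γ[e; SUM(d)→g]((S ⋈[e=d] T)) → 2
  σ[e>5](γ[e; SUM(d)→g]((S ⋈[e=d] T))) → 2

|E| = 2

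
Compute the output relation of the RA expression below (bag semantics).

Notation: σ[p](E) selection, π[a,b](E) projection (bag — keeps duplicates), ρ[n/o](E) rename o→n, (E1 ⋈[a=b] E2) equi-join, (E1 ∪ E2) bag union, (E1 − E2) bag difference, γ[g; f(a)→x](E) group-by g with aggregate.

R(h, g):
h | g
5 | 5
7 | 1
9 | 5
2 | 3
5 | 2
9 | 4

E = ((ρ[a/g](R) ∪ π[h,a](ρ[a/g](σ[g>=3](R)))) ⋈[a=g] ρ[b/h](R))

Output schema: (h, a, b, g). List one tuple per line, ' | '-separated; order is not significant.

Subexpression sizes:
  R → 6
  ρ[a/g](R) → 6
  R → 6
  σ[g>=3](R) → 4
  ρ[a/g](σ[g>=3](R)) → 4
  π[h,a](ρ[a/g](σ[g>=3](R))) → 4
  (ρ[a/g](R) ∪ π[h,a](ρ[a/g](σ[g>=3](R)))) → 10
  R → 6
  ρ[b/h](R) → 6
  ((ρ[a/g](R) ∪ π[h,a](ρ[a/g](σ[g>=3](R)))) ⋈[a=g] ρ[b/h](R)) → 14

== RESULT ==
h | a | b | g
2 | 3 | 2 | 3
2 | 3 | 2 | 3
5 | 2 | 5 | 2
5 | 5 | 5 | 5
5 | 5 | 5 | 5
5 | 5 | 9 | 5
5 | 5 | 9 | 5
7 | 1 | 7 | 1
9 | 4 | 9 | 4
9 | 4 | 9 | 4
9 | 5 | 5 | 5
9 | 5 | 5 | 5
9 | 5 | 9 | 5
9 | 5 | 9 | 5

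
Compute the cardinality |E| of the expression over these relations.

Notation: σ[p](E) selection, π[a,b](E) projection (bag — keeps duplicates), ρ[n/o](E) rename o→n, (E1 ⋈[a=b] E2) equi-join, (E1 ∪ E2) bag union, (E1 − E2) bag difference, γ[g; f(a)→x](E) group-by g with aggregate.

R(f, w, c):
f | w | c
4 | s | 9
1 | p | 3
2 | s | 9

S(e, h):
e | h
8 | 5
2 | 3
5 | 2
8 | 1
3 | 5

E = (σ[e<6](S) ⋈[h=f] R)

Stepwise |·|:
  S → 5
  σ[e<6](S) → 3
  R → 3
  (σ[e<6](S) ⋈[h=f] R) → 1

|E| = 1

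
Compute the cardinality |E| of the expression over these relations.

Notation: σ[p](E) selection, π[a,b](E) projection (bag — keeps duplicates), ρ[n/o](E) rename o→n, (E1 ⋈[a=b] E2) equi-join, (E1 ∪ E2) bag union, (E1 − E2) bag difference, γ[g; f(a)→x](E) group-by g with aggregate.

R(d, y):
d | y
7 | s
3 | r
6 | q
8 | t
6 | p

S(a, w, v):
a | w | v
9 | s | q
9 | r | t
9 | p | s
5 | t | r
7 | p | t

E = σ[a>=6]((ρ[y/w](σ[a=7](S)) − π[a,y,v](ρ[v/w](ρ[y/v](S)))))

Subexpression sizes:
  S → 5
  σ[a=7](S) → 1
  ρ[y/w](σ[a=7](S)) → 1
  S → 5
  ρ[y/v](S) → 5
  ρ[v/w](ρ[y/v](S)) → 5
  π[a,y,v](ρ[v/w](ρ[y/v](S))) → 5
  (ρ[y/w](σ[a=7](S)) − π[a,y,v](ρ[v/w](ρ[y/v](S)))) → 1
  σ[a>=6]((ρ[y/w](σ[a=7](S)) − π[a,y,v](ρ[v/w](ρ[y/v](S))))) → 1

|E| = 1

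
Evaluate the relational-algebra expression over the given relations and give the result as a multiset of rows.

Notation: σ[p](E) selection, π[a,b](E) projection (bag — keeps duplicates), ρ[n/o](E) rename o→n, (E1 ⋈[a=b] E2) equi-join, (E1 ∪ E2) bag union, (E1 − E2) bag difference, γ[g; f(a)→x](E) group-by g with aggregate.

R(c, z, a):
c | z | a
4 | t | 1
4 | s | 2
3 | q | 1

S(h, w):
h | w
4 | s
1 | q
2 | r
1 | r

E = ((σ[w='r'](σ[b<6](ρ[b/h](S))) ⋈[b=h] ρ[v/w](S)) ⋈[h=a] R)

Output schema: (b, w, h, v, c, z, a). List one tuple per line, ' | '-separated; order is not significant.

Row counts bottom-up:
  S → 4
  ρ[b/h](S) → 4
  σ[b<6](ρ[b/h](S)) → 4
  σ[w='r'](σ[b<6](ρ[b/h](S))) → 2
  S → 4
  ρ[v/w](S) → 4
  (σ[w='r'](σ[b<6](ρ[b/h](S))) ⋈[b=h] ρ[v/w](S)) → 3
  R → 3
  ((σ[w='r'](σ[b<6](ρ[b/h](S))) ⋈[b=h] ρ[v/w](S)) ⋈[h=a] R) → 5

== RESULT ==
b | w | h | v | c | z | a
1 | r | 1 | q | 3 | q | 1
1 | r | 1 | q | 4 | t | 1
1 | r | 1 | r | 3 | q | 1
1 | r | 1 | r | 4 | t | 1
2 | r | 2 | r | 4 | s | 2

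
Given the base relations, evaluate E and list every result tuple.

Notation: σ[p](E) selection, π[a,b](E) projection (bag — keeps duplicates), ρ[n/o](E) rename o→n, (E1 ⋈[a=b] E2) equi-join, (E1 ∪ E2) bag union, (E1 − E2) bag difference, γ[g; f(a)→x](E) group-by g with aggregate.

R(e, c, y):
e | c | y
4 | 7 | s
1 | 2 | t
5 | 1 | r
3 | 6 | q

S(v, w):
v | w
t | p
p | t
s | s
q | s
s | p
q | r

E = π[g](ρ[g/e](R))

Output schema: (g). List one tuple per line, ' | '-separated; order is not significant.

Stepwise |·|:
  R → 4
  ρ[g/e](R) → 4
  π[g](ρ[g/e](R)) → 4

== RESULT ==
g
1
3
4
5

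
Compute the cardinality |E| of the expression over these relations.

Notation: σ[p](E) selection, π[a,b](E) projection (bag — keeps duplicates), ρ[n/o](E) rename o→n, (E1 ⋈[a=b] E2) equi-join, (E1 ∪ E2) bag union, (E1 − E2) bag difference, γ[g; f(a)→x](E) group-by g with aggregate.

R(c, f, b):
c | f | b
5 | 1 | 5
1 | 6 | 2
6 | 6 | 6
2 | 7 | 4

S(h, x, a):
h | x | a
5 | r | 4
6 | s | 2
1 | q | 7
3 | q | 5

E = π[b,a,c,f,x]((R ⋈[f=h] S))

Row counts bottom-up:
  R → 4
  S → 4
  (R ⋈[f=h] S) → 3
  π[b,a,c,f,x]((R ⋈[f=h] S)) → 3

|E| = 3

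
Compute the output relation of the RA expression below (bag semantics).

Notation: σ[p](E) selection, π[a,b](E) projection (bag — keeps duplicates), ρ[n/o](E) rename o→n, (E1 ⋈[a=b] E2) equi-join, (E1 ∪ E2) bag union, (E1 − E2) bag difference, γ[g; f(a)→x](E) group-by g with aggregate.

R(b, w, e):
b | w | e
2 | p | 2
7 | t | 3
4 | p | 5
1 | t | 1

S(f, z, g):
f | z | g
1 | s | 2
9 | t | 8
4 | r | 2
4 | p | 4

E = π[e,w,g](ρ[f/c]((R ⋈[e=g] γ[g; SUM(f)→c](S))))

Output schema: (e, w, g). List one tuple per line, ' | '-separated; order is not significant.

Row counts bottom-up:
  R → 4
  S → 4
  γ[g; SUM(f)→c](S) → 3
  (R ⋈[e=g] γ[g; SUM(f)→c](S)) → 1
  ρ[f/c]((R ⋈[e=g] γ[g; SUM(f)→c](S))) → 1
  π[e,w,g](ρ[f/c]((R ⋈[e=g] γ[g; SUM(f)→c](S)))) → 1

== RESULT ==
e | w | g
2 | p | 2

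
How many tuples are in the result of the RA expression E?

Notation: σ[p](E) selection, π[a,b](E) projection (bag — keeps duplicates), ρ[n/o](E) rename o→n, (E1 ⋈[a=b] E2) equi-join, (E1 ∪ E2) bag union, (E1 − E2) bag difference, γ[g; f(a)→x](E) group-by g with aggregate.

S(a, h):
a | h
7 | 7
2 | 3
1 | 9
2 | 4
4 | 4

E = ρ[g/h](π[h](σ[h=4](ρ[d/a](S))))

Subexpression sizes:
  S → 5
  ρ[d/a](S) → 5
  σ[h=4](ρ[d/a](S)) → 2
  π[h](σ[h=4](ρ[d/a](S))) → 2
  ρ[g/h](π[h](σ[h=4](ρ[d/a](S)))) → 2

|E| = 2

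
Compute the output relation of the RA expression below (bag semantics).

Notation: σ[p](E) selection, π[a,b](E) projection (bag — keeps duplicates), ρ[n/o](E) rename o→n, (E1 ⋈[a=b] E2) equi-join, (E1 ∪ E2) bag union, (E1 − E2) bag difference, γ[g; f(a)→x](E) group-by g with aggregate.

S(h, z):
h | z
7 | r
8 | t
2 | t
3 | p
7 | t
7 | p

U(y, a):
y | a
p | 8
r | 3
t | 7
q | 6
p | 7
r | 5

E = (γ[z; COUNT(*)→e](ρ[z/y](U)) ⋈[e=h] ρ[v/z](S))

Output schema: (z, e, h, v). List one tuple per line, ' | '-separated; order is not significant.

Stepwise |·|:
  U → 6
  ρ[z/y](U) → 6
  γ[z; COUNT(*)→e](ρ[z/y](U)) → 4
  S → 6
  ρ[v/z](S) → 6
  (γ[z; COUNT(*)→e](ρ[z/y](U)) ⋈[e=h] ρ[v/z](S)) → 2

== RESULT ==
z | e | h | v
p | 2 | 2 | t
r | 2 | 2 | t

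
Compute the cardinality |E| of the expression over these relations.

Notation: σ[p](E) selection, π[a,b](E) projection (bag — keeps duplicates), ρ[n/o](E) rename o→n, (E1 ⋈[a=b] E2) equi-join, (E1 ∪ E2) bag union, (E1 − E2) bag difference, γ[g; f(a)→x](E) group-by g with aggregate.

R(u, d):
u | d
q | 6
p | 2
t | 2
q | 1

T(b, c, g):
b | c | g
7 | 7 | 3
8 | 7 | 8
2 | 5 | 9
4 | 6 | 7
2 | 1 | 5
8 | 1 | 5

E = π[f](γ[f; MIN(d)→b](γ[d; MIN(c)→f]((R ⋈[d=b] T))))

Stepwise |·|:
  R → 4
  T → 6
  (R ⋈[d=b] T) → 4
  γ[d; MIN(c)→f]((R ⋈[d=b] T)) → 1
  γ[f; MIN(d)→b](γ[d; MIN(c)→f]((R ⋈[d=b] T))) → 1
  π[f](γ[f; MIN(d)→b](γ[d; MIN(c)→f]((R ⋈[d=b] T)))) → 1

|E| = 1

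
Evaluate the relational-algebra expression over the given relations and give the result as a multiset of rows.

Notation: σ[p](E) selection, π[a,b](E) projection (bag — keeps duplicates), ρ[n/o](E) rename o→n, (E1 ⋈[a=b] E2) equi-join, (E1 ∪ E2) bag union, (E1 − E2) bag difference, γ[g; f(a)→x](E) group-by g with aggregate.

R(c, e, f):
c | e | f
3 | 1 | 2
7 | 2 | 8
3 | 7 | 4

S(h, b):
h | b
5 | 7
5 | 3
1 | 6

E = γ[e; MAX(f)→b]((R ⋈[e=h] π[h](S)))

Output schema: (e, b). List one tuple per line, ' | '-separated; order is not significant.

Per-node cardinality:
  R → 3
  S → 3
  π[h](S) → 3
  (R ⋈[e=h] π[h](S)) → 1
  γ[e; MAX(f)→b]((R ⋈[e=h] π[h](S))) → 1

== RESULT ==
e | b
1 | 2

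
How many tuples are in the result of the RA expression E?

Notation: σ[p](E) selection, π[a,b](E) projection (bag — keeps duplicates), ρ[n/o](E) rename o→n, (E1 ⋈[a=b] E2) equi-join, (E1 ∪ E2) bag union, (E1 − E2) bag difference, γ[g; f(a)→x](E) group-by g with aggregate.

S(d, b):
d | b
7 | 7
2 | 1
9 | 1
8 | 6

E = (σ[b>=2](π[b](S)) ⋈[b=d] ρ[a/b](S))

Per-node cardinality:
  S → 4
  π[b](S) → 4
  σ[b>=2](π[b](S)) → 2
  S → 4
  ρ[a/b](S) → 4
  (σ[b>=2](π[b](S)) ⋈[b=d] ρ[a/b](S)) → 1

|E| = 1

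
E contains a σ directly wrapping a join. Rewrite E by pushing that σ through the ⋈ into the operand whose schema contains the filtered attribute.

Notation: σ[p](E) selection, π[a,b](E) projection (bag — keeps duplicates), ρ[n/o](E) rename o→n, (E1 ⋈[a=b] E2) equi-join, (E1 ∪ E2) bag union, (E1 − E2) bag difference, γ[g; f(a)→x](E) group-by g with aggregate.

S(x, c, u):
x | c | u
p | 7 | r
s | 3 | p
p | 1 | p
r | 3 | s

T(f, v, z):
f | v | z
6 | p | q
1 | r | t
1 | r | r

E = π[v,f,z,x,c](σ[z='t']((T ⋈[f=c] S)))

σ filters on z, owned by the left side.
E' = π[v,f,z,x,c]((σ[z='t'](T) ⋈[f=c] S))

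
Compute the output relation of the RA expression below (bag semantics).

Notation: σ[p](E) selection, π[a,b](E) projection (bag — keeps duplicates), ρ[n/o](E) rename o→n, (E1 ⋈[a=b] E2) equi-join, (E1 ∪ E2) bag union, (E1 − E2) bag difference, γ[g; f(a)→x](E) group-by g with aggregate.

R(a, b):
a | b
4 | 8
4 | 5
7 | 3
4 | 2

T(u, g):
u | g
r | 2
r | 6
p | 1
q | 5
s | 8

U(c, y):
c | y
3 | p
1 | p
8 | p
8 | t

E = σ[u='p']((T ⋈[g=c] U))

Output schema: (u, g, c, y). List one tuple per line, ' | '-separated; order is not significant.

Per-node cardinality:
  T → 5
  U → 4
  (T ⋈[g=c] U) → 3
  σ[u='p']((T ⋈[g=c] U)) → 1

== RESULT ==
u | g | c | y
p | 1 | 1 | p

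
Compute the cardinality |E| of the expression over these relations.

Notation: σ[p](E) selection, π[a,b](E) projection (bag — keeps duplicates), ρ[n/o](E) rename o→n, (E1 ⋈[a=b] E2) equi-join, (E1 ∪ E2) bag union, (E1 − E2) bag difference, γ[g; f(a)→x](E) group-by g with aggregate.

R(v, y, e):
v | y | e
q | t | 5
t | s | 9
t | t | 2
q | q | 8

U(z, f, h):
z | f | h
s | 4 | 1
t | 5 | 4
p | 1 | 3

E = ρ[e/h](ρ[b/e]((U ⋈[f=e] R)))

Stepwise |·|:
  U → 3
  R → 4
  (U ⋈[f=e] R) → 1
  ρ[b/e]((U ⋈[f=e] R)) → 1
  ρ[e/h](ρ[b/e]((U ⋈[f=e] R))) → 1

|E| = 1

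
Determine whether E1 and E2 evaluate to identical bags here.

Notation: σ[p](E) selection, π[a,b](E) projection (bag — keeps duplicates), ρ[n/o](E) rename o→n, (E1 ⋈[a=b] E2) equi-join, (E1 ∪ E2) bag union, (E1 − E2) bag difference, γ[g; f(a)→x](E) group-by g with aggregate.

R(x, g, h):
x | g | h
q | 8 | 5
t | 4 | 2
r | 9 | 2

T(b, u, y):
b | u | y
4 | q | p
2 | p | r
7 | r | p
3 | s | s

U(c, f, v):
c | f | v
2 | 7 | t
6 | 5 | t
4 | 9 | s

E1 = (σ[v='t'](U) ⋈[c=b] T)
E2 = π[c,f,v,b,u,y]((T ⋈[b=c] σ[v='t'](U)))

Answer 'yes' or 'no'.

E1 stepwise |·|:
  U → 3
  σ[v='t'](U) → 2
  T → 4
  (σ[v='t'](U) ⋈[c=b] T) → 1
E2 stepwise |·|:
  T → 4
  U → 3
  σ[v='t'](U) → 2
  (T ⋈[b=c] σ[v='t'](U)) → 1
  π[c,f,v,b,u,y]((T ⋈[b=c] σ[v='t'](U))) → 1

E1 and E2 produce the same multiset:
c | f | v | b | u | y
2 | 7 | t | 2 | p | r

yes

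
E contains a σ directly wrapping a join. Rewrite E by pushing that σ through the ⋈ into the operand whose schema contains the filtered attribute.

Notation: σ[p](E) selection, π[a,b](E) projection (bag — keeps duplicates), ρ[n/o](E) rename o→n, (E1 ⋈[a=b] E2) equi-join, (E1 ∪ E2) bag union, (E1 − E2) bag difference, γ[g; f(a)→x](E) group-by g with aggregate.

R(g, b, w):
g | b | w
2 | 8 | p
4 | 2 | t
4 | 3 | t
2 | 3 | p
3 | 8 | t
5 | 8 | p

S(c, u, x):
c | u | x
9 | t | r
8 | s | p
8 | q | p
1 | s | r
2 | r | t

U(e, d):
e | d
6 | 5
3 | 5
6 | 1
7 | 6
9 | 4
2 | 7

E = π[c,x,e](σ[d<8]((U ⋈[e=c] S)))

σ filters on d, owned by the left side.
E' = π[c,x,e]((σ[d<8](U) ⋈[e=c] S))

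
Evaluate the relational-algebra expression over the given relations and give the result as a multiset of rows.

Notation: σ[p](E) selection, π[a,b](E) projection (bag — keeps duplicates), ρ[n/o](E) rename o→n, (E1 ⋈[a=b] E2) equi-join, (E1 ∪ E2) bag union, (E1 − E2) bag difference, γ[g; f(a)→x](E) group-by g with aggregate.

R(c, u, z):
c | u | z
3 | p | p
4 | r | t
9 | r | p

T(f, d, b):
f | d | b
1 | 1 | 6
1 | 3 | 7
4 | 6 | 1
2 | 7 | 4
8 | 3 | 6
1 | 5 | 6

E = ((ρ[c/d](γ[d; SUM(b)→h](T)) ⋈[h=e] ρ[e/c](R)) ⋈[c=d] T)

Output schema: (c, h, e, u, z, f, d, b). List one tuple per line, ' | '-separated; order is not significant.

Per-node cardinality:
  T → 6
  γ[d; SUM(b)→h](T) → 5
  ρ[c/d](γ[d; SUM(b)→h](T)) → 5
  R → 3
  ρ[e/c](R) → 3
  (ρ[c/d](γ[d; SUM(b)→h](T)) ⋈[h=e] ρ[e/c](R)) → 1
  T → 6
  ((ρ[c/d](γ[d; SUM(b)→h](T)) ⋈[h=e] ρ[e/c](R)) ⋈[c=d] T) → 1

== RESULT ==
c | h | e | u | z | f | d | b
7 | 4 | 4 | r | t | 2 | 7 | 4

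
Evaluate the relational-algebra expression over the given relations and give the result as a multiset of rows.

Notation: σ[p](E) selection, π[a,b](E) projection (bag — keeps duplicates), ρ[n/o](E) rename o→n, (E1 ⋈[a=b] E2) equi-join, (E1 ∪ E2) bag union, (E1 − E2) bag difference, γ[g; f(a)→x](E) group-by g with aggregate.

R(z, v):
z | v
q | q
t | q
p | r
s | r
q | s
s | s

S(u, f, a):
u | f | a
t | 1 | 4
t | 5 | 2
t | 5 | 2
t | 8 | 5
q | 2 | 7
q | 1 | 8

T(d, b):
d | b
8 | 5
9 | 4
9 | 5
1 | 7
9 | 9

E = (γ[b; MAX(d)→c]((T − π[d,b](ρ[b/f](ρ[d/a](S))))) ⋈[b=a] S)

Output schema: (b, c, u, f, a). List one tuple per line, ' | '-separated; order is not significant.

Subexpression sizes:
  T → 5
  S → 6
  ρ[d/a](S) → 6
  ρ[b/f](ρ[d/a](S)) → 6
  π[d,b](ρ[b/f](ρ[d/a](S))) → 6
  (T − π[d,b](ρ[b/f](ρ[d/a](S)))) → 5
  γ[b; MAX(d)→c]((T − π[d,b](ρ[b/f](ρ[d/a](S))))) → 4
  S → 6
  (γ[b; MAX(d)→c]((T − π[d,b](ρ[b/f](ρ[d/a](S))))) ⋈[b=a] S) → 3

== RESULT ==
b | c | u | f | a
4 | 9 | t | 1 | 4
5 | 9 | t | 8 | 5
7 | 1 | q | 2 | 7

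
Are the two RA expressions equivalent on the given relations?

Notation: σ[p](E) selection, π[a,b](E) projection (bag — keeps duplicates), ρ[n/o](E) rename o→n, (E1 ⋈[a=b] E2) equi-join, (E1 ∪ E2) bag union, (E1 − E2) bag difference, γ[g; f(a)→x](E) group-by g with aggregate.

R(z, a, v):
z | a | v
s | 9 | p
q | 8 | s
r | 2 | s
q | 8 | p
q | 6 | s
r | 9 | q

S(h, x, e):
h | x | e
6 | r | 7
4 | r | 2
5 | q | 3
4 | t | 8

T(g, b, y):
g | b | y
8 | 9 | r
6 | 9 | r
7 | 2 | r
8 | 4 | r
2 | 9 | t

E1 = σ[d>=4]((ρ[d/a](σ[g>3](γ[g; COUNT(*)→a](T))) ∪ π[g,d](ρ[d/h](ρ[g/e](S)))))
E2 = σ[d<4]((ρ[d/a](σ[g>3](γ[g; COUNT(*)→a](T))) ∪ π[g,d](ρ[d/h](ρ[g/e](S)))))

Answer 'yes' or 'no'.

E1 per-node cardinality:
  T → 5
  γ[g; COUNT(*)→a](T) → 4
  σ[g>3](γ[g; COUNT(*)→a](T)) → 3
  ρ[d/a](σ[g>3](γ[g; COUNT(*)→a](T))) → 3
  S → 4
  ρ[g/e](S) → 4
  ρ[d/h](ρ[g/e](S)) → 4
  π[g,d](ρ[d/h](ρ[g/e](S))) → 4
  (ρ[d/a](σ[g>3](γ[g; COUNT(*)→a](T))) ∪ π[g,d](ρ[d/h](ρ[g/e](S)))) → 7
  σ[d>=4]((ρ[d/a](σ[g>3](γ[g; COUNT(*)→a](T))) ∪ π[g,d](ρ[d/h](ρ[g/e](S))))) → 4
E2 per-node cardinality:
  T → 5
  γ[g; COUNT(*)→a](T) → 4
  σ[g>3](γ[g; COUNT(*)→a](T)) → 3
  ρ[d/a](σ[g>3](γ[g; COUNT(*)→a](T))) → 3
  S → 4
  ρ[g/e](S) → 4
  ρ[d/h](ρ[g/e](S)) → 4
  π[g,d](ρ[d/h](ρ[g/e](S))) → 4
  (ρ[d/a](σ[g>3](γ[g; COUNT(*)→a](T))) ∪ π[g,d](ρ[d/h](ρ[g/e](S)))) → 7
  σ[d<4]((ρ[d/a](σ[g>3](γ[g; COUNT(*)→a](T))) ∪ π[g,d](ρ[d/h](ρ[g/e](S))))) → 3

E1 result:
g | d
2 | 4
3 | 5
7 | 6
8 | 4
E2 result:
g | d
6 | 1
7 | 1
8 | 2
Witness: (2, 4) appears 1× in E1 but 0× in E2.

no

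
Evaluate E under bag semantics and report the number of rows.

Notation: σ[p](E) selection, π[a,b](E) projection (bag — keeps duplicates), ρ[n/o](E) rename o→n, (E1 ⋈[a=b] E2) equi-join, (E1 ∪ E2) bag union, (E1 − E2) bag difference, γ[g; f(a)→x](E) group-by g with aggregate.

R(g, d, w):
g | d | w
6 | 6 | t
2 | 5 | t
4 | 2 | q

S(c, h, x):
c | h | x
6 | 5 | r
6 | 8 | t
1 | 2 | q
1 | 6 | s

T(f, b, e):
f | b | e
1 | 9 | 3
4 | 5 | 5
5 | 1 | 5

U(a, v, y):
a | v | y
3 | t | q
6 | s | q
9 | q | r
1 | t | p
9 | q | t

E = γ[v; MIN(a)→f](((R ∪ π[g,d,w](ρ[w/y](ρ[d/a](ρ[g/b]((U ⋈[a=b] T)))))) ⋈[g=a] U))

Per-node cardinality:
  R → 3
  U → 5
  T → 3
  (U ⋈[a=b] T) → 3
  ρ[g/b]((U ⋈[a=b] T)) → 3
  ρ[d/a](ρ[g/b]((U ⋈[a=b] T))) → 3
  ρ[w/y](ρ[d/a](ρ[g/b]((U ⋈[a=b] T)))) → 3
  π[g,d,w](ρ[w/y](ρ[d/a](ρ[g/b]((U ⋈[a=b] T))))) → 3
  (R ∪ π[g,d,w](ρ[w/y](ρ[d/a](ρ[g/b]((U ⋈[a=b] T)))))) → 6
  U → 5
  ((R ∪ π[g,d,w](ρ[w/y](ρ[d/a](ρ[g/b]((U ⋈[a=b] T)))))) ⋈[g=a] U) → 6
  γ[v; MIN(a)→f](((R ∪ π[g,d,w](ρ[w/y](ρ[d/a](ρ[g/b]((U ⋈[a=b] T)))))) ⋈[g=a] U)) → 3

|E| = 3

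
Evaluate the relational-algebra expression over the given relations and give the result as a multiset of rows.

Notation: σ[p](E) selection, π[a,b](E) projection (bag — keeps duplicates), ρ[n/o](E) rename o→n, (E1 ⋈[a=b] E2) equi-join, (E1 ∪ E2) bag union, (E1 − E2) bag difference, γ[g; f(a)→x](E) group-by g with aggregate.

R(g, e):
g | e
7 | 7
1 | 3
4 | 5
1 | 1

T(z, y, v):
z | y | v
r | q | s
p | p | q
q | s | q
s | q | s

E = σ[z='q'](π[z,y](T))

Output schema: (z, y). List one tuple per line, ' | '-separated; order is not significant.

Subexpression sizes:
  T → 4
  π[z,y](T) → 4
  σ[z='q'](π[z,y](T)) → 1

== RESULT ==
z | y
q | s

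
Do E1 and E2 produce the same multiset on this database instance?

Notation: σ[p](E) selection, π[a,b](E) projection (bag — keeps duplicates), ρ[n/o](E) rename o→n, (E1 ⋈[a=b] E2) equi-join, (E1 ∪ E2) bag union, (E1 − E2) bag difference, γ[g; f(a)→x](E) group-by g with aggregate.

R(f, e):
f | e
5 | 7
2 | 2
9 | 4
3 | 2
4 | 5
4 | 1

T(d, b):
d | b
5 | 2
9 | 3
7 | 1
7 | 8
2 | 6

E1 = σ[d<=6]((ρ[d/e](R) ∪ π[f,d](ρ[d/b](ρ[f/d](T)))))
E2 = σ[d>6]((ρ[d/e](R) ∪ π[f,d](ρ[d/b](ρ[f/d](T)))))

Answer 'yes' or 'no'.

E1 stepwise |·|:
  R → 6
  ρ[d/e](R) → 6
  T → 5
  ρ[f/d](T) → 5
  ρ[d/b](ρ[f/d](T)) → 5
  π[f,d](ρ[d/b](ρ[f/d](T))) → 5
  (ρ[d/e](R) ∪ π[f,d](ρ[d/b](ρ[f/d](T)))) → 11
  σ[d<=6]((ρ[d/e](R) ∪ π[f,d](ρ[d/b](ρ[f/d](T))))) → 9
E2 stepwise |·|:
  R → 6
  ρ[d/e](R) → 6
  T → 5
  ρ[f/d](T) → 5
  ρ[d/b](ρ[f/d](T)) → 5
  π[f,d](ρ[d/b](ρ[f/d](T))) → 5
  (ρ[d/e](R) ∪ π[f,d](ρ[d/b](ρ[f/d](T)))) → 11
  σ[d>6]((ρ[d/e](R) ∪ π[f,d](ρ[d/b](ρ[f/d](T))))) → 2

E1 result:
f | d
2 | 2
2 | 6
3 | 2
4 | 1
4 | 5
5 | 2
7 | 1
9 | 3
9 | 4
E2 result:
f | d
5 | 7
7 | 8
Witness: (7, 1) appears 1× in E1 but 0× in E2.

no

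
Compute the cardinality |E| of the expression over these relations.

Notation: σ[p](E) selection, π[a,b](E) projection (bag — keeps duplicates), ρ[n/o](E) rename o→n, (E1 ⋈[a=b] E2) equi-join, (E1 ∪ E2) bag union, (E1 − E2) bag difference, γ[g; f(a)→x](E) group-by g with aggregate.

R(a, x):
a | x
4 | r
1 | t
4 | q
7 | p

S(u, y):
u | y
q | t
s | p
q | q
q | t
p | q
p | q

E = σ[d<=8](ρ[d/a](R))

Stepwise |·|:
  R → 4
  ρ[d/a](R) → 4
  σ[d<=8](ρ[d/a](R)) → 4

|E| = 4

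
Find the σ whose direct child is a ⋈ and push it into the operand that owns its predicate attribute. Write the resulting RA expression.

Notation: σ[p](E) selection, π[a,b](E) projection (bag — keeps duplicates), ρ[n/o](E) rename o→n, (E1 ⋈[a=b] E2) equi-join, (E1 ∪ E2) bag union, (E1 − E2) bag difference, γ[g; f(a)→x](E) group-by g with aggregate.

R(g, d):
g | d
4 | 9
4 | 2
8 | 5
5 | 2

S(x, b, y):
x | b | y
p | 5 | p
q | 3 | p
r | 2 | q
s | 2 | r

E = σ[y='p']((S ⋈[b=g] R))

σ filters on y, owned by the left side.
E' = (σ[y='p'](S) ⋈[b=g] R)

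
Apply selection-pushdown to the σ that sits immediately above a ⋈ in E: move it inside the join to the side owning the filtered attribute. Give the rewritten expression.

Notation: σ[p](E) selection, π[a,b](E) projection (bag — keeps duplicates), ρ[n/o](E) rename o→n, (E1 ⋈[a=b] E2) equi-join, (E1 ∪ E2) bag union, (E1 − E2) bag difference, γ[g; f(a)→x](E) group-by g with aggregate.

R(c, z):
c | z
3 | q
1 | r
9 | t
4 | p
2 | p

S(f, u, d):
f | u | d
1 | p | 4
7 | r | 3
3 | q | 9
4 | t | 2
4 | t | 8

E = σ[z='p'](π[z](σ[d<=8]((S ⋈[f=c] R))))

σ filters on d, owned by the left side.
E' = σ[z='p'](π[z]((σ[d<=8](S) ⋈[f=c] R)))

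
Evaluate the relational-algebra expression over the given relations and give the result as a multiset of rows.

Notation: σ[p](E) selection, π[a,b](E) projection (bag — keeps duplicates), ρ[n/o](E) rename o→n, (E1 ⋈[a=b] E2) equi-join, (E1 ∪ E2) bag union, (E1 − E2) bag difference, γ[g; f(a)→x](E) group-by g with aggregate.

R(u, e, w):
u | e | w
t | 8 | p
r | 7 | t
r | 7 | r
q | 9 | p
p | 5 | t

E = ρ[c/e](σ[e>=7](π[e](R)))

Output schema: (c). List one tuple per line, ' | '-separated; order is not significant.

Subexpression sizes:
  R → 5
  π[e](R) → 5
  σ[e>=7](π[e](R)) → 4
  ρ[c/e](σ[e>=7](π[e](R))) → 4

== RESULT ==
c
7
7
8
9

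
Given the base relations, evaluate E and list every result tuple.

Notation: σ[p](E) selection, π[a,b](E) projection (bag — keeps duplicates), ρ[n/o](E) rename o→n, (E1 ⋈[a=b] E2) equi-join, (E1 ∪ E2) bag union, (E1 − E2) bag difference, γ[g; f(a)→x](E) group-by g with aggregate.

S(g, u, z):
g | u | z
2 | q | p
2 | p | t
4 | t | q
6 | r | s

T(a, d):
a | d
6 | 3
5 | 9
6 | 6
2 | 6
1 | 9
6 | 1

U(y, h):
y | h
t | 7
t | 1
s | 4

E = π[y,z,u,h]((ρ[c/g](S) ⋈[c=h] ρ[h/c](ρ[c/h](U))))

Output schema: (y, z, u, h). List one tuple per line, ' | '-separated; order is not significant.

Row counts bottom-up:
  S → 4
  ρ[c/g](S) → 4
  U → 3
  ρ[c/h](U) → 3
  ρ[h/c](ρ[c/h](U)) → 3
  (ρ[c/g](S) ⋈[c=h] ρ[h/c](ρ[c/h](U))) → 1
  π[y,z,u,h]((ρ[c/g](S) ⋈[c=h] ρ[h/c](ρ[c/h](U)))) → 1

== RESULT ==
y | z | u | h
s | q | t | 4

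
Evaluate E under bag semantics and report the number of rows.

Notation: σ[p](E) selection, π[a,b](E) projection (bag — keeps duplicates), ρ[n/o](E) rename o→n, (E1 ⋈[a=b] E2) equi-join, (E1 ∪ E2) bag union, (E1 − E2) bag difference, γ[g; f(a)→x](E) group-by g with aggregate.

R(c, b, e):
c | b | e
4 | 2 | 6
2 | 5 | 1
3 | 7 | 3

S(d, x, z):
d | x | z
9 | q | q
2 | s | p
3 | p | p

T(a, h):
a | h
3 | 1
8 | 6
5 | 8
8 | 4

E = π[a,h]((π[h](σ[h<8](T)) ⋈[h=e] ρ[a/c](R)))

Per-node cardinality:
  T → 4
  σ[h<8](T) → 3
  π[h](σ[h<8](T)) → 3
  R → 3
  ρ[a/c](R) → 3
  (π[h](σ[h<8](T)) ⋈[h=e] ρ[a/c](R)) → 2
  π[a,h]((π[h](σ[h<8](T)) ⋈[h=e] ρ[a/c](R))) → 2

|E| = 2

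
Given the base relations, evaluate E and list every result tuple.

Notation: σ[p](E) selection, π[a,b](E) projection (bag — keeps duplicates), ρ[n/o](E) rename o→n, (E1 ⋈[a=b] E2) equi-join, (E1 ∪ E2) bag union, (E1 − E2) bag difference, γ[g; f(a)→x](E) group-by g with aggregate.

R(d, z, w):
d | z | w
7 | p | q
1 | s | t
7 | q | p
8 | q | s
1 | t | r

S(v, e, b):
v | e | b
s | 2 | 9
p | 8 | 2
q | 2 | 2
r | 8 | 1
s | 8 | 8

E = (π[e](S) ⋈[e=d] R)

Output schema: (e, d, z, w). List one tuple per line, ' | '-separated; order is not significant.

Subexpression sizes:
  S → 5
  π[e](S) → 5
  R → 5
  (π[e](S) ⋈[e=d] R) → 3

== RESULT ==
e | d | z | w
8 | 8 | q | s
8 | 8 | q | s
8 | 8 | q | s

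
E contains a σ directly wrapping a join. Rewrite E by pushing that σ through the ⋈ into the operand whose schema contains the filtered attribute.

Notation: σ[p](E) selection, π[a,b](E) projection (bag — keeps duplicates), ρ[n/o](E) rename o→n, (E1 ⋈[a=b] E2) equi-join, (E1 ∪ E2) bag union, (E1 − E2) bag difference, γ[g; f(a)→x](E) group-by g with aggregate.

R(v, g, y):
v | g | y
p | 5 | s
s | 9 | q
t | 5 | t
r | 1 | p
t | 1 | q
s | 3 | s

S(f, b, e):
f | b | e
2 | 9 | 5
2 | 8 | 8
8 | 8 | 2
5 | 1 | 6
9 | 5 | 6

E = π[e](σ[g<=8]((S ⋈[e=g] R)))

σ filters on g, owned by the right side.
E' = π[e]((S ⋈[e=g] σ[g<=8](R)))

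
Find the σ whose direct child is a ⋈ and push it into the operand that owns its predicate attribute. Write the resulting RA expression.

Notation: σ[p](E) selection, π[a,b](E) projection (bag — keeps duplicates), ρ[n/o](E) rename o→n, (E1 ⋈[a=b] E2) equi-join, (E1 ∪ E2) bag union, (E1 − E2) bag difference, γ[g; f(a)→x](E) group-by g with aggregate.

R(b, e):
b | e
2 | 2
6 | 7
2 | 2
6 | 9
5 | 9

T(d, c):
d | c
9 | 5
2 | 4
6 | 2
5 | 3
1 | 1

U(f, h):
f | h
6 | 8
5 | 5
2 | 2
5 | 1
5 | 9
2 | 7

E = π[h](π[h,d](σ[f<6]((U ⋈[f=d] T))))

σ filters on f, owned by the left side.
E' = π[h](π[h,d]((σ[f<6](U) ⋈[f=d] T)))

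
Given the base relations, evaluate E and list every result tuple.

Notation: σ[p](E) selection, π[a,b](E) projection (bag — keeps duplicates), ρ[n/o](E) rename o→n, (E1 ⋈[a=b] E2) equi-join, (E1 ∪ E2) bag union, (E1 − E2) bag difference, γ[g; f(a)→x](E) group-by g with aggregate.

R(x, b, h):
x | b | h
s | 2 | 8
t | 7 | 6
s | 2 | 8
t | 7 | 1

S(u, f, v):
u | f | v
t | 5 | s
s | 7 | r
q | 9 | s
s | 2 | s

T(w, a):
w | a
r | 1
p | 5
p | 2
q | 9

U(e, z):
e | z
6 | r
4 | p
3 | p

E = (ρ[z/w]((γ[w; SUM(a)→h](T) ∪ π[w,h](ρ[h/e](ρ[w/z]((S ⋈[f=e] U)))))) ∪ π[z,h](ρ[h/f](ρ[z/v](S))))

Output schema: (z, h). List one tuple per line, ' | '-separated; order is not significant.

Row counts bottom-up:
  T → 4
  γ[w; SUM(a)→h](T) → 3
  S → 4
  U → 3
  (S ⋈[f=e] U) → 0
  ρ[w/z]((S ⋈[f=e] U)) → 0
  ρ[h/e](ρ[w/z]((S ⋈[f=e] U))) → 0
  π[w,h](ρ[h/e](ρ[w/z]((S ⋈[f=e] U)))) → 0
  (γ[w; SUM(a)→h](T) ∪ π[w,h](ρ[h/e](ρ[w/z]((S ⋈[f=e] U))))) → 3
  ρ[z/w]((γ[w; SUM(a)→h](T) ∪ π[w,h](ρ[h/e](ρ[w/z]((S ⋈[f=e] U)))))) → 3
  S → 4
  ρ[z/v](S) → 4
  ρ[h/f](ρ[z/v](S)) → 4
  π[z,h](ρ[h/f](ρ[z/v](S))) → 4
  (ρ[z/w]((γ[w; SUM(a)→h](T) ∪ π[w,h](ρ[h/e](ρ[w/z]((S ⋈[f=e] U)))))) ∪ π[z,h](ρ[h/f](ρ[z/v](S)))) → 7

== RESULT ==
z | h
p | 7
q | 9
r | 1
r | 7
s | 2
s | 5
s | 9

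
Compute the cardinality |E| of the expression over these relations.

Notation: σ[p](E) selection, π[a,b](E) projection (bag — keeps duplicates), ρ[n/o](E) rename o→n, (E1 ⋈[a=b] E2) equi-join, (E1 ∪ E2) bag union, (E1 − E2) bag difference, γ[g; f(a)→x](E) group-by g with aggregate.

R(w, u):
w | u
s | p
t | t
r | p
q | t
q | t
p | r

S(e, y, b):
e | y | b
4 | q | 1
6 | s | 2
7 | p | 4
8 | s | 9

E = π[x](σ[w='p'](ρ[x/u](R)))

Per-node cardinality:
  R → 6
  ρ[x/u](R) → 6
  σ[w='p'](ρ[x/u](R)) → 1
  π[x](σ[w='p'](ρ[x/u](R))) → 1

|E| = 1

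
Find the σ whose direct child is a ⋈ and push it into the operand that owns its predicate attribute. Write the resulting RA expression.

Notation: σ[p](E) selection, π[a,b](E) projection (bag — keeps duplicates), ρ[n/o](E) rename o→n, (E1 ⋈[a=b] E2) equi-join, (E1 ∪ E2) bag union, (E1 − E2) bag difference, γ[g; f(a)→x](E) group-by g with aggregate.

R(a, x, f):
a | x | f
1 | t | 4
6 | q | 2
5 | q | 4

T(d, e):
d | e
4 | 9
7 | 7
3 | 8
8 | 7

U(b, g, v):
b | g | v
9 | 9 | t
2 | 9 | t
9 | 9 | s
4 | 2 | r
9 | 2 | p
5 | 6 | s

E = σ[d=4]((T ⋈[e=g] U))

σ filters on d, owned by the left side.
E' = (σ[d=4](T) ⋈[e=g] U)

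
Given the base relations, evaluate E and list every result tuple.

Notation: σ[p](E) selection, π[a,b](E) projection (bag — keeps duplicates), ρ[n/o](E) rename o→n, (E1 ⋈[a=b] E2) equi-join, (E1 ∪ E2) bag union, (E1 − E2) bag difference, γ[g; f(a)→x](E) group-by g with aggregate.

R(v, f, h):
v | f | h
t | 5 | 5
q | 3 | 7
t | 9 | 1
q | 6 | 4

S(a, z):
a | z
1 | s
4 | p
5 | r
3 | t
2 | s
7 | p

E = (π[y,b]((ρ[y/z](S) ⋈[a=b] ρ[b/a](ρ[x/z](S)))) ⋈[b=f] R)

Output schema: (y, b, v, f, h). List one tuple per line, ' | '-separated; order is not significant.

Subexpression sizes:
  S → 6
  ρ[y/z](S) → 6
  S → 6
  ρ[x/z](S) → 6
  ρ[b/a](ρ[x/z](S)) → 6
  (ρ[y/z](S) ⋈[a=b] ρ[b/a](ρ[x/z](S))) → 6
  π[y,b]((ρ[y/z](S) ⋈[a=b] ρ[b/a](ρ[x/z](S)))) → 6
  R → 4
  (π[y,b]((ρ[y/z](S) ⋈[a=b] ρ[b/a](ρ[x/z](S)))) ⋈[b=f] R) → 2

== RESULT ==
y | b | v | f | h
r | 5 | t | 5 | 5
t | 3 | q | 3 | 7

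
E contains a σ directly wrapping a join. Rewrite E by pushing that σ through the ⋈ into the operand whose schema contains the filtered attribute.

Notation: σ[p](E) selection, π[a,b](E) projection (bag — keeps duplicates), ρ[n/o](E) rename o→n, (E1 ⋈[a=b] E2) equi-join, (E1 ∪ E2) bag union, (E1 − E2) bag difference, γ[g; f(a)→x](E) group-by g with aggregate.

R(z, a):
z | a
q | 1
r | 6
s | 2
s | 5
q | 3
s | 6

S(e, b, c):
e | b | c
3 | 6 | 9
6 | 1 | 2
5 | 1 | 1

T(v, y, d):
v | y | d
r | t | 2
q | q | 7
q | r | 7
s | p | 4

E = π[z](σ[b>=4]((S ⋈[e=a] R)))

σ filters on b, owned by the left side.
E' = π[z]((σ[b>=4](S) ⋈[e=a] R))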